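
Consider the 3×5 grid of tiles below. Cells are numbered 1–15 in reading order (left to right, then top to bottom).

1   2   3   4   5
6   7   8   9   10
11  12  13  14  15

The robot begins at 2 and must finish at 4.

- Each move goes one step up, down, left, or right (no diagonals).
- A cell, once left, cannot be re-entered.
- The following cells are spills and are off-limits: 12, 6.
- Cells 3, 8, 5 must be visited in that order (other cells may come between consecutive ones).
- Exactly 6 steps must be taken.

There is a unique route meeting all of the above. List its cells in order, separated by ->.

The waypoints must appear in the order 3, 8, 5, with no cell reused.
Route from 2: right to 3, down to 8, 2× right (reaching 10), up to 5, left to 4 — 6 moves in all.
Check: order respected (3 at step 1, 8 at step 2, 5 at step 5); 6 moves as required.

2 -> 3 -> 8 -> 9 -> 10 -> 5 -> 4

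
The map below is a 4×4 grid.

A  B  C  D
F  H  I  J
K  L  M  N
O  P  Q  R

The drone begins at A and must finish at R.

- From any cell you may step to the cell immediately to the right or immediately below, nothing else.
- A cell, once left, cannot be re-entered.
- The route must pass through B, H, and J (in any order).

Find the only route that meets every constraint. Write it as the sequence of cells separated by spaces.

Moves only go right or down, so the column and row indices never decrease.
Route from A: right to B, down to H, 2× right (reaching J), 2× down (reaching R) — 6 moves in all.
Check: all required cells visited.

A B H I J N R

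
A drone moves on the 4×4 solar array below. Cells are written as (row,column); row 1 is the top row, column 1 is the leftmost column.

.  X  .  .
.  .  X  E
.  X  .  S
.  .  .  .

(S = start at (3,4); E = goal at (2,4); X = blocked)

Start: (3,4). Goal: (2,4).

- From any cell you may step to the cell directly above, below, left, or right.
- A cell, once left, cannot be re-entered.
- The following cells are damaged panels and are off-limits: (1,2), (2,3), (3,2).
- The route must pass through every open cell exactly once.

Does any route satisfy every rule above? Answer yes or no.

Cell (1,1) has only one open neighbour but is neither the start nor the goal, so a Hamiltonian route would have to both enter and leave it through the same neighbour — impossible without revisiting.

no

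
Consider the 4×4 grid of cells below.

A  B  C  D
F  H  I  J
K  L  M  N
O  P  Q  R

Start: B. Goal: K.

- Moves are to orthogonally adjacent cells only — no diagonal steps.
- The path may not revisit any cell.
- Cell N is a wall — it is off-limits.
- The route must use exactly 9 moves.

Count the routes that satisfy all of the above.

Need simple routes of exactly 9 moves from B to K (Manhattan distance 3, so 3 moves are spent on a detour and 3 undoing it).
Branch systematically from the start, pruning whenever the remaining move budget drops below the Manhattan distance to K or differs from it in parity. Grouping the completions by first move — via A: 4; via C: 7 (no valid completion starts via H) — and summing: 4 + 7 = 11.
That gives 11 routes.

11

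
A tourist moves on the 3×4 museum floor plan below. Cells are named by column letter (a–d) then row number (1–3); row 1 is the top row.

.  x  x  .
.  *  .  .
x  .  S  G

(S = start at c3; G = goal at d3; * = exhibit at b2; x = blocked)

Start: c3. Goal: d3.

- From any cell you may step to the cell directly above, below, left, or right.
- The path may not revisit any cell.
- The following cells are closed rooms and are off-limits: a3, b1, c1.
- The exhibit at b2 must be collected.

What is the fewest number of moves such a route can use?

5

Any route passes through b2 somewhere between c3 and d3. Summing Manhattan distances along the two legs (c3 → b2 → d3) gives a lower bound of 2 + 3 = 5 moves.
A route of 5 moves achieves this: c3 → b3 → b2 → c2 → d2 → d3.
Since 5 matches the lower bound, it is optimal.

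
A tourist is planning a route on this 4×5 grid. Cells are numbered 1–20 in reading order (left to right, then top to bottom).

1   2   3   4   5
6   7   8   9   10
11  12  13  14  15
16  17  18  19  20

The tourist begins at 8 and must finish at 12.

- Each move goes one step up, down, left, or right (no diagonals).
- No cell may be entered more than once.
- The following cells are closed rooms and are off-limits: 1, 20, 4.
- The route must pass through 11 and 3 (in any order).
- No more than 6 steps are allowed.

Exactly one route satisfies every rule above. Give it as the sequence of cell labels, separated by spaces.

8 3 2 7 6 11 12

Any route must reach 11 and 3 and still end at 12 within 6 moves, so the order of the required stops is forced.
Route from 8: up to 3, left to 2, down to 7, left to 6, down to 11, right to 12 — 6 moves in all.
Check: all required cells visited; 6 ≤ 6 moves.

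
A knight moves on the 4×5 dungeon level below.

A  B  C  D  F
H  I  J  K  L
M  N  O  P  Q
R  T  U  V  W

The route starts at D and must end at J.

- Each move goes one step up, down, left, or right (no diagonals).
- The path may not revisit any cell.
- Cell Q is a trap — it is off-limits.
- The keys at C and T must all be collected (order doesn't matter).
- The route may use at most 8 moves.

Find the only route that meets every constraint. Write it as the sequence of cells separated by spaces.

The 8-move cap with required stops at C, T leaves no slack for detours.
Route from D: left 2 to B, down 3 to T, right 1 to U, up 2 to J — 8 moves in all.
Check: all required cells visited; 8 ≤ 8 moves.

D C B I N T U O J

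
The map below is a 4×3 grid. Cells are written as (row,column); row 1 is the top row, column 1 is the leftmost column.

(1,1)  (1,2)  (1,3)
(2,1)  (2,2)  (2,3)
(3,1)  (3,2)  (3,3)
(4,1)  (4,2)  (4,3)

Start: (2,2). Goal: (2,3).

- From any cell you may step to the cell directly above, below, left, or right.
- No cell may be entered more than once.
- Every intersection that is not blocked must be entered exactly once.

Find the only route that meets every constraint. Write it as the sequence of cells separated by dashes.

Need to visit all 12 open cells exactly once, starting at (2,2) and ending at (2,3).
Cell (1,1) has only two open neighbours ((2,1) and (1,2)), so the path must pass straight through it: one of those is the cell it's entered from and the other is where it exits.
Route from (2,2): down 1 to (3,2), right 1 to (3,3), down 1 to (4,3), left 2 to (4,1), up 3 to (1,1), right 2 to (1,3), down 1 to (2,3) — 11 moves in all.
Check: all 12 open cells covered.

(2,2) - (3,2) - (3,3) - (4,3) - (4,2) - (4,1) - (3,1) - (2,1) - (1,1) - (1,2) - (1,3) - (2,3)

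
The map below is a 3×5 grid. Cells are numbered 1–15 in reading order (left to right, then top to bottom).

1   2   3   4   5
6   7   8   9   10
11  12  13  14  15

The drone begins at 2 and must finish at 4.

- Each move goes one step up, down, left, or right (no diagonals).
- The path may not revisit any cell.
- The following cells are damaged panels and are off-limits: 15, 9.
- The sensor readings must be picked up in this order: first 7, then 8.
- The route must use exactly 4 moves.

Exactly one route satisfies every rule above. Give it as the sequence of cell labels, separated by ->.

2 -> 7 -> 8 -> 3 -> 4

The waypoints must appear in the order 7, 8, with no cell reused.
Route from 2: down 1 to 7, right 1 to 8, up 1 to 3, right 1 to 4 — 4 moves in all.
Check: order respected (7 at step 1, 8 at step 2); 4 moves as required.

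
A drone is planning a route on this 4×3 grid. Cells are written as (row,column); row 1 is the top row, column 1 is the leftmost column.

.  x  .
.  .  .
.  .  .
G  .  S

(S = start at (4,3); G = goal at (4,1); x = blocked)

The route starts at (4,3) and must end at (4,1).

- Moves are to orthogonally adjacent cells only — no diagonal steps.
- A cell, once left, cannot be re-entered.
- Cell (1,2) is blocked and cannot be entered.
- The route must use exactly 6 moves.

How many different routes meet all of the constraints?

5

Need simple routes of exactly 6 moves from (4,3) to (4,1) (Manhattan distance 2, so 2 moves are spent on a detour and 2 undoing it).
Enumerating: (4,3) (3,3) (2,3) (2,2) (3,2) (4,2) (4,1) | (4,3) (3,3) (2,3) (2,2) (3,2) (3,1) (4,1) | (4,3) (3,3) (2,3) (2,2) (2,1) (3,1) (4,1) | (4,3) (3,3) (3,2) (2,2) (2,1) (3,1) (4,1) | (4,3) (4,2) (3,2) (2,2) (2,1) (3,1) (4,1).
That gives 5 routes.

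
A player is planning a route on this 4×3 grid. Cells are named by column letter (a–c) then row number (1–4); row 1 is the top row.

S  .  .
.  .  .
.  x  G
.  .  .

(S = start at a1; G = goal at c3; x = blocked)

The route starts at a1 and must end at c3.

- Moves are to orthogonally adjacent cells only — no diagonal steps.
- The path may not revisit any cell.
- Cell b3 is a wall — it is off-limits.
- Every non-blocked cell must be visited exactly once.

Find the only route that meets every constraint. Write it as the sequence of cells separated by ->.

Need to visit all 11 open cells exactly once, starting at a1 and ending at c3.
Cell b4 has only two open neighbours (a4 and c4), so the path must pass straight through it: one of those is the cell it's entered from and the other is where it exits.
Route from a1: right 2 to c1, down 1 to c2, left 2 to a2, down 2 to a4, right 2 to c4, up 1 to c3 — 10 moves in all.
Check: all 11 open cells covered.

a1 -> b1 -> c1 -> c2 -> b2 -> a2 -> a3 -> a4 -> b4 -> c4 -> c3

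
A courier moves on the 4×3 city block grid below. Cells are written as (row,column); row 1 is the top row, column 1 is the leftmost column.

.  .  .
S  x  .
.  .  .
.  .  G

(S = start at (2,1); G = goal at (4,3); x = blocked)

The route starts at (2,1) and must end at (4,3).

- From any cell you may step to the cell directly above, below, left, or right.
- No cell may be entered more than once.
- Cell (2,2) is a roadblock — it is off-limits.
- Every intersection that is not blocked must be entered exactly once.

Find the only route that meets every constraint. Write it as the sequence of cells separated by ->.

(2,1) -> (1,1) -> (1,2) -> (1,3) -> (2,3) -> (3,3) -> (3,2) -> (3,1) -> (4,1) -> (4,2) -> (4,3)

Need to visit all 11 open cells exactly once, starting at (2,1) and ending at (4,3).
Cell (1,3) has only two open neighbours ((2,3) and (1,2)), so the path must pass straight through it: one of those is the cell it's entered from and the other is where it exits.
Route from (2,1): up 1 to (1,1), right 2 to (1,3), down 2 to (3,3), left 2 to (3,1), down 1 to (4,1), right 2 to (4,3) — 10 moves in all.
Check: all 11 open cells covered.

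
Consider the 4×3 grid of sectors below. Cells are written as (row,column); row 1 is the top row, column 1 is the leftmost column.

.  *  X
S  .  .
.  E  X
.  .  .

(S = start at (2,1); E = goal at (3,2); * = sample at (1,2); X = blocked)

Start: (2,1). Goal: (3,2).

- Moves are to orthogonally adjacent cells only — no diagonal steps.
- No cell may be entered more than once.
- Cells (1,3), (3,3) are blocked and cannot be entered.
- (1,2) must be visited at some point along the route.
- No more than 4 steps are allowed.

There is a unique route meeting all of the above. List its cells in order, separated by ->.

(2,1) -> (1,1) -> (1,2) -> (2,2) -> (3,2)

Any route must reach (1,2) and still end at (3,2) within 4 moves, so the order of the required stops is forced.
Route from (2,1): up 1 to (1,1), right 1 to (1,2), down 2 to (3,2) — 4 moves in all.
Check: all required cells visited; 4 ≤ 4 moves.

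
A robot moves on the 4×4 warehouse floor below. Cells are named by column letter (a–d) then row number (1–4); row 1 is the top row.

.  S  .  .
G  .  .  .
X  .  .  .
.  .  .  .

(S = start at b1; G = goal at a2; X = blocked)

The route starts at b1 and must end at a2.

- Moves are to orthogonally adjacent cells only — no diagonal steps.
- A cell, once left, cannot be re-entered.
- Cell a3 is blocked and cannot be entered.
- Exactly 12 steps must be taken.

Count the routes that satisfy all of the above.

Need simple routes of exactly 12 moves from b1 to a2 (Manhattan distance 2, so 5 moves are spent on a detour and 5 undoing it).
Enumerating: b1 c1 d1 d2 d3 d4 c4 b4 b3 c3 c2 b2 a2 | b1 c1 d1 d2 c2 c3 d3 d4 c4 b4 b3 b2 a2.
That gives 2 routes.

2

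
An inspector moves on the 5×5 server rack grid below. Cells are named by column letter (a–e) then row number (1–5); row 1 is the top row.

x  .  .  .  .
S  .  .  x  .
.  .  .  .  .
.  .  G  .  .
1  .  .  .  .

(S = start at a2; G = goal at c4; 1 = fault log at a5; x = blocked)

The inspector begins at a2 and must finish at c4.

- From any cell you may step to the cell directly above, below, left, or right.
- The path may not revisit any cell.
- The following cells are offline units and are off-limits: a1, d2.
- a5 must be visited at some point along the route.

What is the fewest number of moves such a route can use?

Any route passes through a5 somewhere between a2 and c4. Summing Manhattan distances along the two legs (a2 → a5 → c4) gives a lower bound of 3 + 3 = 6 moves.
A route of 6 moves achieves this: a2 → a3 → a4 → a5 → b5 → b4 → c4.
Since 6 matches the lower bound, it is optimal.

6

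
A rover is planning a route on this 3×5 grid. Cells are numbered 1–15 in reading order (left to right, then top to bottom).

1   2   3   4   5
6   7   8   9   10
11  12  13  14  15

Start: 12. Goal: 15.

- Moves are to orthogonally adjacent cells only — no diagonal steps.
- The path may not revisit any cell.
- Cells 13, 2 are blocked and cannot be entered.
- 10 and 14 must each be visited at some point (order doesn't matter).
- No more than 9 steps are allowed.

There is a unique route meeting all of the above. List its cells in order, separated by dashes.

Any route must reach 10 and 14 and still end at 15 within 9 moves, so the order of the required stops is forced.
Route from 12: up to 7, right to 8, up to 3, 2× right (reaching 5), down to 10, left to 9, down to 14, right to 15 — 9 moves in all.
Check: all required cells visited; 9 ≤ 9 moves.

12 - 7 - 8 - 3 - 4 - 5 - 10 - 9 - 14 - 15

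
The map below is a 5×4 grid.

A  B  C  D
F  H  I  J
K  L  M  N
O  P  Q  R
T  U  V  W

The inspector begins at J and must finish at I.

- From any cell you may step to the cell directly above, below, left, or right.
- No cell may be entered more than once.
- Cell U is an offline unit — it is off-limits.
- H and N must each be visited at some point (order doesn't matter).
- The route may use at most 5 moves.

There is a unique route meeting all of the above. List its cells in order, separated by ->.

The 5-move cap with required stops at H, N leaves no slack for detours.
Route from J: down to N, 2× left (reaching L), up to H, right to I — 5 moves in all.
Check: all required cells visited; 5 ≤ 5 moves.

J -> N -> M -> L -> H -> I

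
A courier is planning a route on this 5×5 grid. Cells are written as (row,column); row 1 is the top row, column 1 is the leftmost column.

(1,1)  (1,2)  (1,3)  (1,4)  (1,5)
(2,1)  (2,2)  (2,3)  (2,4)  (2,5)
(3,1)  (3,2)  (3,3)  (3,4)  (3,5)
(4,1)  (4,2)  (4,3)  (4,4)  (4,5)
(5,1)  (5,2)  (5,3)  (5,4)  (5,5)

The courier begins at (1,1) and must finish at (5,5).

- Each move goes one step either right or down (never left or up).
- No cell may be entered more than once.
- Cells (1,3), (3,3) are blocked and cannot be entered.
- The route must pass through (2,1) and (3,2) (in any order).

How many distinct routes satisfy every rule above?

8

A right/down-only route from (1,1) to (5,5) makes exactly 4 down-moves and 4 right-moves in some order.
With no other constraints that would be C(8,4) = 70 routes.
A monotone route can only reach the required cells in the order (2,1), (3,2), so split there and multiply the segment counts (each segment already excludes blocked cells): (1,1)→(2,1): 1; (2,1)→(3,2): 2; (3,2)→(5,5): 4; product = 8.
That gives 8 routes.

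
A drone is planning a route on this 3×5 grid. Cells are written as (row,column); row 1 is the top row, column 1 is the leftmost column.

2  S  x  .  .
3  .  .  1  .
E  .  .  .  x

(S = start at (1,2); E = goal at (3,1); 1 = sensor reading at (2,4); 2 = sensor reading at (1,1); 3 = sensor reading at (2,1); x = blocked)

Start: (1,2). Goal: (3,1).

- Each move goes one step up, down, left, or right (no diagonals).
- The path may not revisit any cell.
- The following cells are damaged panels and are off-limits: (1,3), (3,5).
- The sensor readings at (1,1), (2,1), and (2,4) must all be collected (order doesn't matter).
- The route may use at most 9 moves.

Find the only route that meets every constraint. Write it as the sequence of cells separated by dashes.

The 9-move cap with required stops at (1,1), (2,1), (2,4) leaves no slack for detours.
Route from (1,2): left 1 to (1,1), down 1 to (2,1), right 3 to (2,4), down 1 to (3,4), left 3 to (3,1) — 9 moves in all.
Check: all required cells visited; 9 ≤ 9 moves.

(1,2) - (1,1) - (2,1) - (2,2) - (2,3) - (2,4) - (3,4) - (3,3) - (3,2) - (3,1)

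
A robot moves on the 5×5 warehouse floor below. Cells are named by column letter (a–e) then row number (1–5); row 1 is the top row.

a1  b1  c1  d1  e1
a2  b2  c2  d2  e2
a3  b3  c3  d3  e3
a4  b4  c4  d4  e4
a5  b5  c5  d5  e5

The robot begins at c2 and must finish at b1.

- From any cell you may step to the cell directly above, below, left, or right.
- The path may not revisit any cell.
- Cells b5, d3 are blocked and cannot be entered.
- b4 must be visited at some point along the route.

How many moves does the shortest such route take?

6

Any route passes through b4 somewhere between c2 and b1. Summing Manhattan distances along the two legs (c2 → b4 → b1) gives a lower bound of 3 + 3 = 6 moves.
A route of 6 moves achieves this: c2 → c3 → c4 → b4 → b3 → b2 → b1.
Since 6 matches the lower bound, it is optimal.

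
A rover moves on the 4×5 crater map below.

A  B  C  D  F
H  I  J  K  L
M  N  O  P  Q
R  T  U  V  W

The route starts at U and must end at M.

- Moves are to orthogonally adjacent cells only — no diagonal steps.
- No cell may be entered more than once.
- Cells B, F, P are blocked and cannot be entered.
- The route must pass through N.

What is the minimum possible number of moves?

3

Any route passes through N somewhere between U and M. Summing Manhattan distances along the two legs (U → N → M) gives a lower bound of 2 + 1 = 3 moves.
A route of 3 moves achieves this: U → O → N → M.
Since 3 matches the lower bound, it is optimal.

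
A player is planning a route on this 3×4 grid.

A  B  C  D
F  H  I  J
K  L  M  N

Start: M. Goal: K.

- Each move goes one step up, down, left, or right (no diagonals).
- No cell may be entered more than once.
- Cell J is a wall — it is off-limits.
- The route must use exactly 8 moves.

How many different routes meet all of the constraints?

2

Need simple routes of exactly 8 moves from M to K (Manhattan distance 2, so 3 moves are spent on a detour and 3 undoing it).
Enumerating: M I C B A F H L K | M L H I C B A F K.
That gives 2 routes.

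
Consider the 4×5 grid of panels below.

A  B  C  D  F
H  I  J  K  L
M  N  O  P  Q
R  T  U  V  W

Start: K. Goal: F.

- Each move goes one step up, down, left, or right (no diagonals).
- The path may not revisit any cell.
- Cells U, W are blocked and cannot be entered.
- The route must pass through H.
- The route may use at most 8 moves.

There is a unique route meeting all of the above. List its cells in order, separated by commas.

K, J, I, H, A, B, C, D, F

Any route must reach H and still end at F within 8 moves, so the order of the required stops is forced.
Route from K: left 3 to H, up 1 to A, right 4 to F — 8 moves in all.
Check: all required cells visited; 8 ≤ 8 moves.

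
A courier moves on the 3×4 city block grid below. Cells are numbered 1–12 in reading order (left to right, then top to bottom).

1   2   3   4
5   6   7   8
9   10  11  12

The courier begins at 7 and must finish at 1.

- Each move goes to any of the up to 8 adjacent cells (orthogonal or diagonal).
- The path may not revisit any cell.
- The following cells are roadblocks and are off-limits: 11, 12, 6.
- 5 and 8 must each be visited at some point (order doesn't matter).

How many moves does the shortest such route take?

Any route passes through 5 and 8 in some order between 7 and 1. Summing Chebyshev distances along each leg and taking the cheapest ordering (7 → 8 → 5 → 1) gives a lower bound of 1 + 3 + 1 = 5 moves.
A route of 5 moves achieves this: 7 → 8 → 3 → 2 → 5 → 1.
Since 5 matches the lower bound, it is optimal.

5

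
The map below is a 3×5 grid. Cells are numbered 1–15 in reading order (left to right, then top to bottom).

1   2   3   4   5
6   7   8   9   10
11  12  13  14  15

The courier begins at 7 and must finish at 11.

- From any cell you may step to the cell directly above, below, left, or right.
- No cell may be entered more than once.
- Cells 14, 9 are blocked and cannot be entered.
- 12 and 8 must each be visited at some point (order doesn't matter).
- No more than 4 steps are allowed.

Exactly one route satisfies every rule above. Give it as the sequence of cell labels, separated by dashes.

7 - 8 - 13 - 12 - 11

The 4-move cap with required stops at 12, 8 leaves no slack for detours.
Route from 7: right to 8, down to 13, 2× left (reaching 11) — 4 moves in all.
Check: all required cells visited; 4 ≤ 4 moves.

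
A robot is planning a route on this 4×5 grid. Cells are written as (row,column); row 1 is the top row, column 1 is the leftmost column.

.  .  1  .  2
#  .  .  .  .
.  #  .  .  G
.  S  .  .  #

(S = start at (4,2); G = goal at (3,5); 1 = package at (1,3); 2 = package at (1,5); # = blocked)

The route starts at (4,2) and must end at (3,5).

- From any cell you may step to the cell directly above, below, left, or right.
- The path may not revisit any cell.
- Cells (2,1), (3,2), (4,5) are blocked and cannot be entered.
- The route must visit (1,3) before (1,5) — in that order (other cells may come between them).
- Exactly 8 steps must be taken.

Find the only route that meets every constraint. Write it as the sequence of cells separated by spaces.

(4,2) (4,3) (3,3) (2,3) (1,3) (1,4) (1,5) (2,5) (3,5)

The waypoints must appear in the order (1,3), (1,5), with no cell reused.
Route from (4,2): right to (4,3), 3× up (reaching (1,3)), 2× right (reaching (1,5)), 2× down (reaching (3,5)) — 8 moves in all.
Check: order respected (1 at step 4, 2 at step 6); 8 moves as required.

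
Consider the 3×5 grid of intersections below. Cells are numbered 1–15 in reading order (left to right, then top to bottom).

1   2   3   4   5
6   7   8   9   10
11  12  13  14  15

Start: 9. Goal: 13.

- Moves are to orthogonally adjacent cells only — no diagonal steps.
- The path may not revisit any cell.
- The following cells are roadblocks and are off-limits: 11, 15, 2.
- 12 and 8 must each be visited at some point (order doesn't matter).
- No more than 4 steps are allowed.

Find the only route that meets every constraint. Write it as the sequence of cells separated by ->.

9 -> 8 -> 7 -> 12 -> 13

Any route must reach 12 and 8 and still end at 13 within 4 moves, so the order of the required stops is forced.
Route from 9: 2× left (reaching 7), down to 12, right to 13 — 4 moves in all.
Check: all required cells visited; 4 ≤ 4 moves.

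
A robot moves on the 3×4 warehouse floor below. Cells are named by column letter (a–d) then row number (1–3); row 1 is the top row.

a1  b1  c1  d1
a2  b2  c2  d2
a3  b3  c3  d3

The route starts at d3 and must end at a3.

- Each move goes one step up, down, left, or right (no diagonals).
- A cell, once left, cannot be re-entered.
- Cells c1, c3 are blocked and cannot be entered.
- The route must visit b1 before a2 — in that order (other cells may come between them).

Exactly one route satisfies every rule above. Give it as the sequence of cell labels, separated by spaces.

d3 d2 c2 b2 b1 a1 a2 a3

The waypoints must appear in the order b1, a2, with no cell reused.
Route from d3: up 1 to d2, left 2 to b2, up 1 to b1, left 1 to a1, down 2 to a3 — 7 moves in all.
Check: order respected (b1 at step 4, a2 at step 6).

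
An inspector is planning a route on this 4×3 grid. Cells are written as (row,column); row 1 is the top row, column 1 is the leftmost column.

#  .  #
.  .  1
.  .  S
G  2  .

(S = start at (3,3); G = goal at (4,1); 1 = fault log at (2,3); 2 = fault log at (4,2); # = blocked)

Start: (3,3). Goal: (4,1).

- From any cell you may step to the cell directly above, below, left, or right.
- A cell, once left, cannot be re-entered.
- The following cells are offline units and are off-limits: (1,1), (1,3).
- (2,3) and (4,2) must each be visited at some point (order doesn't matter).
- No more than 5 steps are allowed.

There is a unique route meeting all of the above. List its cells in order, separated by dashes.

The 5-move cap with required stops at (2,3), (4,2) leaves no slack for detours.
Route from (3,3): up to (2,3), left to (2,2), 2× down (reaching (4,2)), left to (4,1) — 5 moves in all.
Check: all required cells visited; 5 ≤ 5 moves.

(3,3) - (2,3) - (2,2) - (3,2) - (4,2) - (4,1)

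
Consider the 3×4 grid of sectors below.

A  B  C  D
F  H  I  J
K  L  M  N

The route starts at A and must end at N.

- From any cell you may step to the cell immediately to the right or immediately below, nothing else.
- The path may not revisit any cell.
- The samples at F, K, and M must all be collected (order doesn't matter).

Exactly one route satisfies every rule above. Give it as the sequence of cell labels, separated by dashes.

A - F - K - L - M - N

Moves only go right or down, so the column and row indices never decrease.
Route from A: down 2 to K, right 3 to N — 5 moves in all.
Check: all required cells visited.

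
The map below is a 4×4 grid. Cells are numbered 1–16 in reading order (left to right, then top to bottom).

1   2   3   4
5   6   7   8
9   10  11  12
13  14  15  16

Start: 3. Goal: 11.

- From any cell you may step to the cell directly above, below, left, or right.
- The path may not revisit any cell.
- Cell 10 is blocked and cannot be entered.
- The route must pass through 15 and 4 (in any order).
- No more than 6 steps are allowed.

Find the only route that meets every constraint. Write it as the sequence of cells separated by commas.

Any route must reach 15 and 4 and still end at 11 within 6 moves, so the order of the required stops is forced.
Route from 3: right to 4, 3× down (reaching 16), left to 15, up to 11 — 6 moves in all.
Check: all required cells visited; 6 ≤ 6 moves.

3, 4, 8, 12, 16, 15, 11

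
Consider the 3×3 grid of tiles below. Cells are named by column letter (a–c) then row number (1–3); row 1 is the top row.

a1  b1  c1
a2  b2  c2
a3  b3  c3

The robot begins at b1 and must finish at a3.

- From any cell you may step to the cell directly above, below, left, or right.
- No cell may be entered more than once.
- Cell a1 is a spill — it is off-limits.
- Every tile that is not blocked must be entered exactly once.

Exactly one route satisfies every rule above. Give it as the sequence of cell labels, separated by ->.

Need to visit all 8 open cells exactly once, starting at b1 and ending at a3.
Cell c3 has only two open neighbours (c2 and b3), so the path must pass straight through it: one of those is the cell it's entered from and the other is where it exits.
Route from b1: right to c1, 2× down (reaching c3), left to b3, up to b2, left to a2, down to a3 — 7 moves in all.
Check: all 8 open cells covered.

b1 -> c1 -> c2 -> c3 -> b3 -> b2 -> a2 -> a3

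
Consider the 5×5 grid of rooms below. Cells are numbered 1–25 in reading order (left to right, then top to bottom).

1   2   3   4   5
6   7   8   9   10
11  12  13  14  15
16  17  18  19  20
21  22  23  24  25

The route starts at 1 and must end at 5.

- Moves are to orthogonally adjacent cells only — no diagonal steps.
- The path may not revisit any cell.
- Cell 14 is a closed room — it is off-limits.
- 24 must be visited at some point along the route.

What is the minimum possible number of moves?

12

Any route passes through 24 somewhere between 1 and 5. Summing Manhattan distances along the two legs (1 → 24 → 5) gives a lower bound of 7 + 5 = 12 moves.
A route of 12 moves achieves this: 1 → 6 → 11 → 16 → 21 → 22 → 23 → 24 → 19 → 20 → 15 → 10 → 5.
Since 12 matches the lower bound, it is optimal.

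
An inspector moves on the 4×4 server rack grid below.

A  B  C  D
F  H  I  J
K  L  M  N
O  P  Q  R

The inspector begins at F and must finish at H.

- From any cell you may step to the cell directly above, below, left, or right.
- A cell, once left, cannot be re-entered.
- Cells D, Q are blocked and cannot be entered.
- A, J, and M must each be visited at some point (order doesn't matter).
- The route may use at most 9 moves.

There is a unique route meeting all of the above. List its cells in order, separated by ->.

F -> A -> B -> C -> I -> J -> N -> M -> L -> H

Any route must reach A, J, and M and still end at H within 9 moves, so the order of the required stops is forced.
Route from F: up 1 to A, right 2 to C, down 1 to I, right 1 to J, down 1 to N, left 2 to L, up 1 to H — 9 moves in all.
Check: all required cells visited; 9 ≤ 9 moves.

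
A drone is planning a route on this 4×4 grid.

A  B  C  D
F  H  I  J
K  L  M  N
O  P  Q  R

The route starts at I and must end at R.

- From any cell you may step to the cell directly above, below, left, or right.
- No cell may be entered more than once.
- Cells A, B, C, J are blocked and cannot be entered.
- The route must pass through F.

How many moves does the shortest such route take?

Any route passes through F somewhere between I and R. Summing Manhattan distances along the two legs (I → F → R) gives a lower bound of 2 + 5 = 7 moves.
A route of 7 moves achieves this: I → H → F → K → O → P → Q → R.
Since 7 matches the lower bound, it is optimal.

7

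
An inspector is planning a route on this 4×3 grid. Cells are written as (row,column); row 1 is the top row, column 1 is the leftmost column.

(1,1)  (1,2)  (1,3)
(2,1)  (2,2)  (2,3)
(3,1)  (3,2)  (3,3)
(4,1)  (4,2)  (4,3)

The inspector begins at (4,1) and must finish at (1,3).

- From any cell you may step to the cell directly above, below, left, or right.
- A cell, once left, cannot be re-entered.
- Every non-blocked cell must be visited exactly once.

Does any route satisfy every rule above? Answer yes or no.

One route that works: (4,1) → (3,1) → (2,1) → (1,1) → (1,2) → (2,2) → (3,2) → (4,2) → (4,3) → (3,3) → (2,3) → (1,3).

yes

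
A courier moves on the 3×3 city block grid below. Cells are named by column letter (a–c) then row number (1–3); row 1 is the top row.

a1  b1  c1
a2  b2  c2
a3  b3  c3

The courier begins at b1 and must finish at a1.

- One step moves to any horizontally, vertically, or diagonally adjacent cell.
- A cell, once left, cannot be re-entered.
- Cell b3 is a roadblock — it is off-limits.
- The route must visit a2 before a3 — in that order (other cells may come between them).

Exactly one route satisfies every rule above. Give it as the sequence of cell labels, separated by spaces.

b1 a2 a3 b2 a1

The waypoints must appear in the order a2, a3, with no cell reused.
Route from b1: down-left to a2, down to a3, up-right to b2, up-left to a1 — 4 moves in all.
Check: order respected (a2 at step 1, a3 at step 2).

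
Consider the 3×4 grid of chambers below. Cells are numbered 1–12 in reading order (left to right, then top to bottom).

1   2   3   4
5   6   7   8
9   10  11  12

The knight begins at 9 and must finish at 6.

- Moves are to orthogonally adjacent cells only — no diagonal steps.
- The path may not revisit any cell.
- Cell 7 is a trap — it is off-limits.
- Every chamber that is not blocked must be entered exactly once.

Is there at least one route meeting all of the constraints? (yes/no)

yes

One route that works: 9 → 5 → 1 → 2 → 3 → 4 → 8 → 12 → 11 → 10 → 6.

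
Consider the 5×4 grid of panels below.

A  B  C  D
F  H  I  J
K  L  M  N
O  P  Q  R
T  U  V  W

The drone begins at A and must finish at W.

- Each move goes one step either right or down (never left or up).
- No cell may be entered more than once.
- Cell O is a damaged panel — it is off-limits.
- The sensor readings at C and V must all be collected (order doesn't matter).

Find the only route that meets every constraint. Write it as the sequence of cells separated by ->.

A -> B -> C -> I -> M -> Q -> V -> W

Moves only go right or down, so the column and row indices never decrease.
Route from A: 2× right (reaching C), 4× down (reaching V), right to W — 7 moves in all.
Check: all required cells visited.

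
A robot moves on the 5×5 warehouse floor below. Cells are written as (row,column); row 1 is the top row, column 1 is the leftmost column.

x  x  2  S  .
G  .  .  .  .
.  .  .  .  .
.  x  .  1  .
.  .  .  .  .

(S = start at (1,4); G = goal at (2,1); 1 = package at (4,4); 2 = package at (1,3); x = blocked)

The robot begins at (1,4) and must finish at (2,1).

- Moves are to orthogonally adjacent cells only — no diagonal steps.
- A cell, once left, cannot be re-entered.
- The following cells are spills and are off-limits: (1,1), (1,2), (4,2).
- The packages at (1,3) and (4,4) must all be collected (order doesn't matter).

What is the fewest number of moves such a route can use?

10

Any route passes through (1,3) and (4,4) in some order between (1,4) and (2,1). Summing Manhattan distances along each leg and taking the cheapest ordering ((1,4) → (4,4) → (1,3) → (2,1)) gives a lower bound of 3 + 4 + 3 = 10 moves.
A route of 10 moves achieves this: (1,4) → (1,3) → (2,3) → (2,4) → (3,4) → (4,4) → (4,3) → (3,3) → (3,2) → (2,2) → (2,1).
Since 10 matches the lower bound, it is optimal.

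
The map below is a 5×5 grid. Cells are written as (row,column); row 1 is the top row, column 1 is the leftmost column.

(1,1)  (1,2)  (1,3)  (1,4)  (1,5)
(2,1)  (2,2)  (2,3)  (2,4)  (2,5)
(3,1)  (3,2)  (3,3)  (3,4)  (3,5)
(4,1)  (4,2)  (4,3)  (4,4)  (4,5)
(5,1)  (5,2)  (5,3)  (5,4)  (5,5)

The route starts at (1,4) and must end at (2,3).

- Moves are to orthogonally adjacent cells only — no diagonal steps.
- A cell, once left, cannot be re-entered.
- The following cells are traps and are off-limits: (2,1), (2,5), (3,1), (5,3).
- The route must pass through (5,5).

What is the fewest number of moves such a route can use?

10

Any route passes through (5,5) somewhere between (1,4) and (2,3). Summing Manhattan distances along the two legs ((1,4) → (5,5) → (2,3)) gives a lower bound of 5 + 5 = 10 moves.
A route of 10 moves achieves this: (1,4) → (2,4) → (3,4) → (3,5) → (4,5) → (5,5) → (5,4) → (4,4) → (4,3) → (3,3) → (2,3).
Since 10 matches the lower bound, it is optimal.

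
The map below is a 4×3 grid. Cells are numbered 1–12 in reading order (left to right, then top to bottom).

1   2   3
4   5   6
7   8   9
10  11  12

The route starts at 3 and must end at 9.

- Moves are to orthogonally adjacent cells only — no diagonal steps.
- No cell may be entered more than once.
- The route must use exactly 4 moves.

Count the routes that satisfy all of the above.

Need simple routes of exactly 4 moves from 3 to 9 (Manhattan distance 2, so 1 moves are spent on a detour and 1 undoing it).
Enumerating: 3 6 5 8 9 | 3 2 5 8 9 | 3 2 5 6 9.
That gives 3 routes.

3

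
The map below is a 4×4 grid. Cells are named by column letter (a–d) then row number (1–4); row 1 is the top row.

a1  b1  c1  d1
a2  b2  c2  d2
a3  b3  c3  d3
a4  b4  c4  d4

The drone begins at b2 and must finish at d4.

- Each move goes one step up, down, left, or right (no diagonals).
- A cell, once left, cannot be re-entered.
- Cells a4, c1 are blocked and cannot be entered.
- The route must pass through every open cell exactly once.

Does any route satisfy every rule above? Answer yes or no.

no

Cell d1 has only one open neighbour but is neither the start nor the goal, so a Hamiltonian route would have to both enter and leave it through the same neighbour — impossible without revisiting.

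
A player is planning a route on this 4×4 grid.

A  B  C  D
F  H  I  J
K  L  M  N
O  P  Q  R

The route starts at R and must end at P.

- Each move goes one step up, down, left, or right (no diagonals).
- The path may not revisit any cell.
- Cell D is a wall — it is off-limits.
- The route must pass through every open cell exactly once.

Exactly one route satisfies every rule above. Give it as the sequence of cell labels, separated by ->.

Need to visit all 15 open cells exactly once, starting at R and ending at P.
Cell A has only two open neighbours (F and B), so the path must pass straight through it: one of those is the cell it's entered from and the other is where it exits.
Route from R: left to Q, up to M, right to N, up to J, left to I, up to C, 2× left (reaching A), down to F, right to H, down to L, left to K, down to O, right to P — 14 moves in all.
Check: all 15 open cells covered.

R -> Q -> M -> N -> J -> I -> C -> B -> A -> F -> H -> L -> K -> O -> P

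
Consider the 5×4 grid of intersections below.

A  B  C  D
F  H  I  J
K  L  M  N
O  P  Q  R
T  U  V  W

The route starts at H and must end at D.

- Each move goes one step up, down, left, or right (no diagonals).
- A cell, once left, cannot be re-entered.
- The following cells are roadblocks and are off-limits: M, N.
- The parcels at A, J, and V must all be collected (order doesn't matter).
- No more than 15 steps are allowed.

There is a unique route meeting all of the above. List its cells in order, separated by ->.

H -> L -> P -> Q -> V -> U -> T -> O -> K -> F -> A -> B -> C -> I -> J -> D

The 15-move cap with required stops at A, J, V leaves no slack for detours.
Route from H: 2× down (reaching P), right to Q, down to V, 2× left (reaching T), 4× up (reaching A), 2× right (reaching C), down to I, right to J, up to D — 15 moves in all.
Check: all required cells visited; 15 ≤ 15 moves.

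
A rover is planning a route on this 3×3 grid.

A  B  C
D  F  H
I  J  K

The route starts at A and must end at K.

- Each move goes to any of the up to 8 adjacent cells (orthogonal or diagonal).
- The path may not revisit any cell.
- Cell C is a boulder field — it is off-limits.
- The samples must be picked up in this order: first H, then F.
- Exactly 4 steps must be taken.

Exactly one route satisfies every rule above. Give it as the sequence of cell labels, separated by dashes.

The waypoints must appear in the order H, F, with no cell reused.
Route from A: right to B, down-right to H, left to F, down-right to K — 4 moves in all.
Check: order respected (H at step 2, F at step 3); 4 moves as required.

A - B - H - F - K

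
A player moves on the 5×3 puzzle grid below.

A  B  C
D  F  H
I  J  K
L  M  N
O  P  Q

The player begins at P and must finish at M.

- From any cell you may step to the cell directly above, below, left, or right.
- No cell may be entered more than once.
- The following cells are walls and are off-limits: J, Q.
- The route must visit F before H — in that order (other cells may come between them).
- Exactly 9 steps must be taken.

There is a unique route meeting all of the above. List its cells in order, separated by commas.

P, O, L, I, D, F, H, K, N, M

The waypoints must appear in the order F, H, with no cell reused.
Route from P: left to O, 3× up (reaching D), 2× right (reaching H), 2× down (reaching N), left to M — 9 moves in all.
Check: order respected (F at step 5, H at step 6); 9 moves as required.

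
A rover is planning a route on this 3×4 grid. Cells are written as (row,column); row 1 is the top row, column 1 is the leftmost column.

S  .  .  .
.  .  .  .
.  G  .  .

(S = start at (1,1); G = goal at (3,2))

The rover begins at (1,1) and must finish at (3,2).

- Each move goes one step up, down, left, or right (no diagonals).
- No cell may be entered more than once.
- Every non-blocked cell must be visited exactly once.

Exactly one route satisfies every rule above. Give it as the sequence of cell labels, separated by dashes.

Need to visit all 12 open cells exactly once, starting at (1,1) and ending at (3,2).
Cell (3,4) has only two open neighbours ((2,4) and (3,3)), so the path must pass straight through it: one of those is the cell it's entered from and the other is where it exits.
Route from (1,1): right 3 to (1,4), down 2 to (3,4), left 1 to (3,3), up 1 to (2,3), left 2 to (2,1), down 1 to (3,1), right 1 to (3,2) — 11 moves in all.
Check: all 12 open cells covered.

(1,1) - (1,2) - (1,3) - (1,4) - (2,4) - (3,4) - (3,3) - (2,3) - (2,2) - (2,1) - (3,1) - (3,2)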